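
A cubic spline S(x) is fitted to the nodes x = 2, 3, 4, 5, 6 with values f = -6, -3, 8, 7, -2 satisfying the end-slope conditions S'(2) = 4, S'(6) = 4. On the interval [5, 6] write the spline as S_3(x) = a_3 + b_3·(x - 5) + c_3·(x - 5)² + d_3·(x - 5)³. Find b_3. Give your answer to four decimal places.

Let M_i = S''(x_i). Step sizes h_i = 1, 1, 1, 1; slopes of the chords Δ_i = (y_(i+1) - y_i)/h_i = 3, 11, -1, -9.
  1·M_0 + 4·M_1 + 1·M_2 = 6(Δ_1 - Δ_0) = 48
  1·M_1 + 4·M_2 + 1·M_3 = 6(Δ_2 - Δ_1) = -72
  1·M_2 + 4·M_3 + 1·M_4 = 6(Δ_3 - Δ_2) = -48
Clamped end conditions give two more equations: 2h_0·M_0 + h_0·M_1 = 6(Δ_0 - S'(2)) = -6 and h_3·M_3 + 2h_3·M_4 = 6(S'(6) - Δ_3) = 78.
Solving the tridiagonal system: M_0 = -90/7, M_1 = 138/7, M_2 = -18, M_3 = -138/7, M_4 = 342/7.
On [5, 6], with S_3(x) = a_3 + b_3·(x - 5) + c_3·(x - 5)² + d_3·(x - 5)³: c_3 = M_3/2 = -69/7, d_3 = (M_4 - M_3)/(6h_3) = 80/7, b_3 = Δ_3 - h_3(2M_3 + M_4)/6 = -74/7.

-10.5714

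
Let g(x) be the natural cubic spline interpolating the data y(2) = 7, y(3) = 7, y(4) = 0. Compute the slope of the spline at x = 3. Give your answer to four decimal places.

Put σ_i = g'' at the i-th knot. Here h = (1, 1) and Δ = (0, -7), so the interior equations h_(i-1)·σ_(i-1) + 2(h_(i-1)+h_i)·σ_i + h_i·σ_(i+1) = 6(Δ_i − Δ_(i-1)) read
  1·σ_0 + 4·σ_1 + 1·σ_2 = 6(Δ_1 - Δ_0) = -42
Natural end conditions: σ_0 = σ_2 = 0.
Forward elimination and back-substitution give σ_0 = 0, σ_1 = -21/2, σ_2 = 0.
On [3, 4], g'(x) = b_1 + 2c_1·(x - 3) + 3d_1·(x - 3)² with b_1 = Δ_1 - h_1(2σ_1 + σ_2)/6 = -7/2, c_1 = σ_1/2 = -21/4, d_1 = (σ_2 - σ_1)/(6h_1) = 7/4. So g'(3) = -7/2.

-3.5000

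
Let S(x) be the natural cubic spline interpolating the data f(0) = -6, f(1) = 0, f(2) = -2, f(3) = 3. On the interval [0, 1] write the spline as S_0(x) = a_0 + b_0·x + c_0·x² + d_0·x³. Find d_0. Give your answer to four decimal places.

-2.6000

Put m_i = S'' at the i-th knot. Here h = (1, 1, 1) and Δ = (6, -2, 5), so the interior equations h_(i-1)·m_(i-1) + 2(h_(i-1)+h_i)·m_i + h_i·m_(i+1) = 6(Δ_i − Δ_(i-1)) read
  1·m_0 + 4·m_1 + 1·m_2 = 6(Δ_1 - Δ_0) = -48
  1·m_1 + 4·m_2 + 1·m_3 = 6(Δ_2 - Δ_1) = 42
Natural end conditions: m_0 = m_3 = 0.
Solving the tridiagonal system: m_0 = 0, m_1 = -78/5, m_2 = 72/5, m_3 = 0.
On [0, 1], with S_0(x) = a_0 + b_0·x + c_0·x² + d_0·x³: c_0 = m_0/2 = 0, d_0 = (m_1 - m_0)/(6h_0) = -13/5, b_0 = Δ_0 - h_0(2m_0 + m_1)/6 = 43/5.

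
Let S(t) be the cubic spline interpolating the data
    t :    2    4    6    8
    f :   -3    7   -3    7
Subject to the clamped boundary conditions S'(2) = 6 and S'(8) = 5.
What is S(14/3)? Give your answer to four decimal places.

With σ_i denoting the second derivative at x_i, h_i = 2, 2, 2, and Δ_i = (y_(i+1) − y_i)/h_i = 5, -5, 5:
  2·σ_0 + 8·σ_1 + 2·σ_2 = 6(Δ_1 - Δ_0) = -60
  2·σ_1 + 8·σ_2 + 2·σ_3 = 6(Δ_2 - Δ_1) = 60
Clamped end conditions give two more equations: 2h_0·σ_0 + h_0·σ_1 = 6(Δ_0 - S'(2)) = -6 and h_2·σ_2 + 2h_2·σ_3 = 6(S'(8) - Δ_2) = 0.
Solving: σ_0 = 64/15, σ_1 = -173/15, σ_2 = 178/15, σ_3 = -89/15.
On [4, 6], S(t) = 7 - 19/15·(t - 4) - 173/30·(t - 4)² + 39/20·(t - 4)³.
With (t - 4) = 2/3: S(14/3) = 563/135.

4.1704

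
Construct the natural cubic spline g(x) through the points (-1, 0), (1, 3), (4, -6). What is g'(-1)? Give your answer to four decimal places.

2.4000

Let m_i = g''(x_i). Step sizes h_i = 2, 3; slopes of the chords Δ_i = (y_(i+1) - y_i)/h_i = 3/2, -3.
  2·m_0 + 10·m_1 + 3·m_2 = 6(Δ_1 - Δ_0) = -27
Natural end conditions: m_0 = m_2 = 0.
Forward elimination and back-substitution give m_0 = 0, m_1 = -27/10, m_2 = 0.
On [-1, 1], g'(x) = b_0 + 2c_0·(x + 1) + 3d_0·(x + 1)² with b_0 = Δ_0 - h_0(2m_0 + m_1)/6 = 12/5, c_0 = m_0/2 = 0, d_0 = (m_1 - m_0)/(6h_0) = -9/40. So g'(-1) = 12/5.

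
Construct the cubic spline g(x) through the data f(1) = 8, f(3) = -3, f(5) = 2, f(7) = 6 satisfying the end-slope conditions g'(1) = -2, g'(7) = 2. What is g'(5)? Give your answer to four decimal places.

3.5333

Let σ_i = g''(x_i). Step sizes h_i = 2, 2, 2; slopes of the chords Δ_i = (y_(i+1) - y_i)/h_i = -11/2, 5/2, 2.
  2·σ_0 + 8·σ_1 + 2·σ_2 = 6(Δ_1 - Δ_0) = 48
  2·σ_1 + 8·σ_2 + 2·σ_3 = 6(Δ_2 - Δ_1) = -3
Clamped end conditions give two more equations: 2h_0·σ_0 + h_0·σ_1 = 6(Δ_0 - g'(1)) = -21 and h_2·σ_2 + 2h_2·σ_3 = 6(g'(7) - Δ_2) = 0.
Solving: σ_0 = -148/15, σ_1 = 277/30, σ_2 = -46/15, σ_3 = 23/15.
On [5, 7], g'(x) = b_2 + 2c_2·(x - 5) + 3d_2·(x - 5)² with b_2 = Δ_2 - h_2(2σ_2 + σ_3)/6 = 53/15, c_2 = σ_2/2 = -23/15, d_2 = (σ_3 - σ_2)/(6h_2) = 23/60. So g'(5) = 53/15.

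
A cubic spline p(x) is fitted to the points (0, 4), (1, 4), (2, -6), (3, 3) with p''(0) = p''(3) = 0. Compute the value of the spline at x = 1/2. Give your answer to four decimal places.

5.4750

With M_i denoting the second derivative at x_i, h_i = 1, 1, 1, and Δ_i = (y_(i+1) − y_i)/h_i = 0, -10, 9:
  1·M_0 + 4·M_1 + 1·M_2 = 6(Δ_1 - Δ_0) = -60
  1·M_1 + 4·M_2 + 1·M_3 = 6(Δ_2 - Δ_1) = 114
Natural end conditions: M_0 = M_3 = 0.
Hence M_0 = 0, M_1 = -118/5, M_2 = 172/5, M_3 = 0.
On [0, 1], p(x) = 4 + 59/15·x + 0·x² - 59/15·x³.
With x = 1/2: p(1/2) = 219/40.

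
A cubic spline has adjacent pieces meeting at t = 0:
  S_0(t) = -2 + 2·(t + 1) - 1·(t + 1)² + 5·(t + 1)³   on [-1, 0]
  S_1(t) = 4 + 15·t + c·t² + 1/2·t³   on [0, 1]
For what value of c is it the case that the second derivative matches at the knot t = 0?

S_0''(t) = -2 + 30·(t + 1), so S_0''(0) = 28. On the right, S_1''(0) = 2c, so c = 14.

14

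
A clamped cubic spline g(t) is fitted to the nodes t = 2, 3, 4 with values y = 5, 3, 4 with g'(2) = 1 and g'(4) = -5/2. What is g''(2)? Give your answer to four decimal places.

-15.2500

Put m_i = g'' at the i-th knot. Here h = (1, 1) and Δ = (-2, 1), so the interior equations h_(i-1)·m_(i-1) + 2(h_(i-1)+h_i)·m_i + h_i·m_(i+1) = 6(Δ_i − Δ_(i-1)) read
  1·m_0 + 4·m_1 + 1·m_2 = 6(Δ_1 - Δ_0) = 18
Clamped end conditions give two more equations: 2h_0·m_0 + h_0·m_1 = 6(Δ_0 - g'(2)) = -18 and h_1·m_1 + 2h_1·m_2 = 6(g'(4) - Δ_1) = -21.
Solving: m_0 = -61/4, m_1 = 25/2, m_2 = -67/4.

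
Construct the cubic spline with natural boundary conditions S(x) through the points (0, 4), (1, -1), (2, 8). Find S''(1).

Put m_i = S'' at the i-th knot. Here h = (1, 1) and Δ = (-5, 9), so the interior equations h_(i-1)·m_(i-1) + 2(h_(i-1)+h_i)·m_i + h_i·m_(i+1) = 6(Δ_i − Δ_(i-1)) read
  1·m_0 + 4·m_1 + 1·m_2 = 6(Δ_1 - Δ_0) = 84
Natural end conditions: m_0 = m_2 = 0.
Hence m_0 = 0, m_1 = 21, m_2 = 0.

21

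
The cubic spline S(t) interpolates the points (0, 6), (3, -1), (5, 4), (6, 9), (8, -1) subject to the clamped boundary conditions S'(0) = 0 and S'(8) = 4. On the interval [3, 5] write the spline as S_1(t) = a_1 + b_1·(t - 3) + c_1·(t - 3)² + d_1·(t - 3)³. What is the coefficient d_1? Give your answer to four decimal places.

0.1093

Write M_i for S''(x_i). With h_i = 3, 2, 1, 2 and divided differences Δ_i = -7/3, 5/2, 5, -5, the continuity of S' gives the tridiagonal system
  3·M_0 + 10·M_1 + 2·M_2 = 6(Δ_1 - Δ_0) = 29
  2·M_1 + 6·M_2 + 1·M_3 = 6(Δ_2 - Δ_1) = 15
  1·M_2 + 6·M_3 + 2·M_4 = 6(Δ_3 - Δ_2) = -60
Clamped end conditions give two more equations: 2h_0·M_0 + h_0·M_1 = 6(Δ_0 - S'(0)) = -14 and h_3·M_3 + 2h_3·M_4 = 6(S'(8) - Δ_3) = 54.
Hence M_0 = -1777/453, M_1 = 480/151, M_2 = 678/151, M_3 = -2763/151, M_4 = 3420/151.
On [3, 5], with S_1(t) = a_1 + b_1·(t - 3) + c_1·(t - 3)² + d_1·(t - 3)³: c_1 = M_1/2 = 240/151, d_1 = (M_2 - M_1)/(6h_1) = 33/302, b_1 = Δ_1 - h_1(2M_1 + M_2)/6 = -337/302.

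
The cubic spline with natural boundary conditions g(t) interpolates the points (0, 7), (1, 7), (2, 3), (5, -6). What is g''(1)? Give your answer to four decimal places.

Put M_i = g'' at the i-th knot. Here h = (1, 1, 3) and Δ = (0, -4, -3), so the interior equations h_(i-1)·M_(i-1) + 2(h_(i-1)+h_i)·M_i + h_i·M_(i+1) = 6(Δ_i − Δ_(i-1)) read
  1·M_0 + 4·M_1 + 1·M_2 = 6(Δ_1 - Δ_0) = -24
  1·M_1 + 8·M_2 + 3·M_3 = 6(Δ_2 - Δ_1) = 6
Natural end conditions: M_0 = M_3 = 0.
Forward elimination and back-substitution give M_0 = 0, M_1 = -198/31, M_2 = 48/31, M_3 = 0.

-6.3871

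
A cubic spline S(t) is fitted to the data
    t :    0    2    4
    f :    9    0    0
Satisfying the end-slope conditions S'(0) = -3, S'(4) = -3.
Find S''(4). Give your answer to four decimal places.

With σ_i denoting the second derivative at x_i, h_i = 2, 2, and Δ_i = (y_(i+1) − y_i)/h_i = -9/2, 0:
  2·σ_0 + 8·σ_1 + 2·σ_2 = 6(Δ_1 - Δ_0) = 27
Clamped end conditions give two more equations: 2h_0·σ_0 + h_0·σ_1 = 6(Δ_0 - S'(0)) = -9 and h_1·σ_1 + 2h_1·σ_2 = 6(S'(4) - Δ_1) = -18.
Hence σ_0 = -45/8, σ_1 = 27/4, σ_2 = -63/8.

-7.8750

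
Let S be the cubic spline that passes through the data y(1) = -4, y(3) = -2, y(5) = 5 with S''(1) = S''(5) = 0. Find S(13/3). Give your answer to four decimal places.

2.2963

Write M_i for S''(x_i). With h_i = 2, 2 and divided differences Δ_i = 1, 7/2, the continuity of S' gives the tridiagonal system
  2·M_0 + 8·M_1 + 2·M_2 = 6(Δ_1 - Δ_0) = 15
Natural end conditions: M_0 = M_2 = 0.
Solving: M_0 = 0, M_1 = 15/8, M_2 = 0.
On [3, 5], S(x) = -2 + 9/4·(x - 3) + 15/16·(x - 3)² - 5/32·(x - 3)³.
With (x - 3) = 4/3: S(13/3) = 62/27.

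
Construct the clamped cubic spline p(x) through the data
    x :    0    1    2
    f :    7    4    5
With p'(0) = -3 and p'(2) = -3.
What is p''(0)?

-6

With m_i denoting the second derivative at x_i, h_i = 1, 1, and Δ_i = (y_(i+1) − y_i)/h_i = -3, 1:
  1·m_0 + 4·m_1 + 1·m_2 = 6(Δ_1 - Δ_0) = 24
Clamped end conditions give two more equations: 2h_0·m_0 + h_0·m_1 = 6(Δ_0 - p'(0)) = 0 and h_1·m_1 + 2h_1·m_2 = 6(p'(2) - Δ_1) = -24.
Hence m_0 = -6, m_1 = 12, m_2 = -18.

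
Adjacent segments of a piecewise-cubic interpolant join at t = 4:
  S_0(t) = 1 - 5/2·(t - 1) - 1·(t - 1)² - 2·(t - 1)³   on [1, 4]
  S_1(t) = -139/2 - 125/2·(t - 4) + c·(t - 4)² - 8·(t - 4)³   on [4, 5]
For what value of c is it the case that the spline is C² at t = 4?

S_0''(t) = -2 - 12·(t - 1), so S_0''(4) = -38. On the right, S_1''(4) = 2c, so c = -19.

-19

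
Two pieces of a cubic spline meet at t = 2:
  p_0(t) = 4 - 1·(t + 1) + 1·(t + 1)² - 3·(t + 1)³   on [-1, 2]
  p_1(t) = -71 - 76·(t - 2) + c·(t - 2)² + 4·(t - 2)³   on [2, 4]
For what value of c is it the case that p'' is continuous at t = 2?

p_0''(t) = 2 - 18·(t + 1), so p_0''(2) = -52. On the right, p_1''(2) = 2c, so c = -26.

-26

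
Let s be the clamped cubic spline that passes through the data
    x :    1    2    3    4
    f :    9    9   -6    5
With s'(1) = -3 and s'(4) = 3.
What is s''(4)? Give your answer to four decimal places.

-56.4000

Let M_i = s''(x_i). Step sizes h_i = 1, 1, 1; slopes of the chords Δ_i = (y_(i+1) - y_i)/h_i = 0, -15, 11.
  1·M_0 + 4·M_1 + 1·M_2 = 6(Δ_1 - Δ_0) = -90
  1·M_1 + 4·M_2 + 1·M_3 = 6(Δ_2 - Δ_1) = 156
Clamped end conditions give two more equations: 2h_0·M_0 + h_0·M_1 = 6(Δ_0 - s'(1)) = 18 and h_2·M_2 + 2h_2·M_3 = 6(s'(4) - Δ_2) = -48.
Solving: M_0 = 162/5, M_1 = -234/5, M_2 = 324/5, M_3 = -282/5.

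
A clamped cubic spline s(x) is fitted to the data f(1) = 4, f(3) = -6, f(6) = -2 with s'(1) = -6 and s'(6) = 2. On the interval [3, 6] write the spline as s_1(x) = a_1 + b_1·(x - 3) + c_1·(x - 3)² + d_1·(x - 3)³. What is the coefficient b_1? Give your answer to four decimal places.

Write m_i for s''(x_i). With h_i = 2, 3 and divided differences Δ_i = -5, 4/3, the continuity of s' gives the tridiagonal system
  2·m_0 + 10·m_1 + 3·m_2 = 6(Δ_1 - Δ_0) = 38
Clamped end conditions give two more equations: 2h_0·m_0 + h_0·m_1 = 6(Δ_0 - s'(1)) = 6 and h_1·m_1 + 2h_1·m_2 = 6(s'(6) - Δ_1) = 4.
Forward elimination and back-substitution give m_0 = -7/10, m_1 = 22/5, m_2 = -23/15.
On [3, 6], with s_1(x) = a_1 + b_1·(x - 3) + c_1·(x - 3)² + d_1·(x - 3)³: c_1 = m_1/2 = 11/5, d_1 = (m_2 - m_1)/(6h_1) = -89/270, b_1 = Δ_1 - h_1(2m_1 + m_2)/6 = -23/10.

-2.3000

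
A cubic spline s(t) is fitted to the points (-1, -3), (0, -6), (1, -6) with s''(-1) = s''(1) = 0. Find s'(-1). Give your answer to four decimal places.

-3.7500

Let m_i = s''(x_i). Step sizes h_i = 1, 1; slopes of the chords Δ_i = (y_(i+1) - y_i)/h_i = -3, 0.
  1·m_0 + 4·m_1 + 1·m_2 = 6(Δ_1 - Δ_0) = 18
Natural end conditions: m_0 = m_2 = 0.
Solving: m_0 = 0, m_1 = 9/2, m_2 = 0.
On [-1, 0], s'(t) = b_0 + 2c_0·(t + 1) + 3d_0·(t + 1)² with b_0 = Δ_0 - h_0(2m_0 + m_1)/6 = -15/4, c_0 = m_0/2 = 0, d_0 = (m_1 - m_0)/(6h_0) = 3/4. So s'(-1) = -15/4.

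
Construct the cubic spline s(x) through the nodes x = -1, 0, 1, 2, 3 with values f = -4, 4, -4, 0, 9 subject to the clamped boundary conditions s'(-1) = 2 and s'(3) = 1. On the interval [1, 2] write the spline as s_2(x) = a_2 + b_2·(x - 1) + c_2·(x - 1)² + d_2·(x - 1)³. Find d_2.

-3

Put M_i = s'' at the i-th knot. Here h = (1, 1, 1, 1) and Δ = (8, -8, 4, 9), so the interior equations h_(i-1)·M_(i-1) + 2(h_(i-1)+h_i)·M_i + h_i·M_(i+1) = 6(Δ_i − Δ_(i-1)) read
  1·M_0 + 4·M_1 + 1·M_2 = 6(Δ_1 - Δ_0) = -96
  1·M_1 + 4·M_2 + 1·M_3 = 6(Δ_2 - Δ_1) = 72
  1·M_2 + 4·M_3 + 1·M_4 = 6(Δ_3 - Δ_2) = 30
Clamped end conditions give two more equations: 2h_0·M_0 + h_0·M_1 = 6(Δ_0 - s'(-1)) = 36 and h_3·M_3 + 2h_3·M_4 = 6(s'(3) - Δ_3) = -48.
Hence M_0 = 38, M_1 = -40, M_2 = 26, M_3 = 8, M_4 = -28.
On [1, 2], with s_2(x) = a_2 + b_2·(x - 1) + c_2·(x - 1)² + d_2·(x - 1)³: c_2 = M_2/2 = 13, d_2 = (M_3 - M_2)/(6h_2) = -3, b_2 = Δ_2 - h_2(2M_2 + M_3)/6 = -6.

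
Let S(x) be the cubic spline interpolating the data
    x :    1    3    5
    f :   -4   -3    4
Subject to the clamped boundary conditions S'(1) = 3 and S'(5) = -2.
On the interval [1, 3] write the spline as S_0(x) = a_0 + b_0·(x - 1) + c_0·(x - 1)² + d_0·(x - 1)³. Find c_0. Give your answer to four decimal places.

With M_i denoting the second derivative at x_i, h_i = 2, 2, and Δ_i = (y_(i+1) − y_i)/h_i = 1/2, 7/2:
  2·M_0 + 8·M_1 + 2·M_2 = 6(Δ_1 - Δ_0) = 18
Clamped end conditions give two more equations: 2h_0·M_0 + h_0·M_1 = 6(Δ_0 - S'(1)) = -15 and h_1·M_1 + 2h_1·M_2 = 6(S'(5) - Δ_1) = -33.
Solving the tridiagonal system: M_0 = -29/4, M_1 = 7, M_2 = -47/4.
On [1, 3], with S_0(x) = a_0 + b_0·(x - 1) + c_0·(x - 1)² + d_0·(x - 1)³: c_0 = M_0/2 = -29/8, d_0 = (M_1 - M_0)/(6h_0) = 19/16, b_0 = Δ_0 - h_0(2M_0 + M_1)/6 = 3.

-3.6250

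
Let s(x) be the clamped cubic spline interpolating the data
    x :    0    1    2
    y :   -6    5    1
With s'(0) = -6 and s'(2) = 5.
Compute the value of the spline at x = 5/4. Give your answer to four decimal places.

4.9141

Let M_i = s''(x_i). Step sizes h_i = 1, 1; slopes of the chords Δ_i = (y_(i+1) - y_i)/h_i = 11, -4.
  1·M_0 + 4·M_1 + 1·M_2 = 6(Δ_1 - Δ_0) = -90
Clamped end conditions give two more equations: 2h_0·M_0 + h_0·M_1 = 6(Δ_0 - s'(0)) = 102 and h_1·M_1 + 2h_1·M_2 = 6(s'(2) - Δ_1) = 54.
Hence M_0 = 79, M_1 = -56, M_2 = 55.
On [1, 2], s(x) = 5 + 11/2·(x - 1) - 28·(x - 1)² + 37/2·(x - 1)³.
With (x - 1) = 1/4: s(5/4) = 629/128.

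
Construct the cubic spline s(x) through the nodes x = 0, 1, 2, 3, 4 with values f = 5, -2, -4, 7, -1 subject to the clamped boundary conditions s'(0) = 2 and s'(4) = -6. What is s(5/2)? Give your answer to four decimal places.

2.3929

Put m_i = s'' at the i-th knot. Here h = (1, 1, 1, 1) and Δ = (-7, -2, 11, -8), so the interior equations h_(i-1)·m_(i-1) + 2(h_(i-1)+h_i)·m_i + h_i·m_(i+1) = 6(Δ_i − Δ_(i-1)) read
  1·m_0 + 4·m_1 + 1·m_2 = 6(Δ_1 - Δ_0) = 30
  1·m_1 + 4·m_2 + 1·m_3 = 6(Δ_2 - Δ_1) = 78
  1·m_2 + 4·m_3 + 1·m_4 = 6(Δ_3 - Δ_2) = -114
Clamped end conditions give two more equations: 2h_0·m_0 + h_0·m_1 = 6(Δ_0 - s'(0)) = -54 and h_3·m_3 + 2h_3·m_4 = 6(s'(4) - Δ_3) = 12.
Hence m_0 = -218/7, m_1 = 58/7, m_2 = 28, m_3 = -296/7, m_4 = 190/7.
On [2, 3], s(x) = -4 + 61/7·(x - 2) + 14·(x - 2)² - 82/7·(x - 2)³.
With (x - 2) = 1/2: s(5/2) = 67/28.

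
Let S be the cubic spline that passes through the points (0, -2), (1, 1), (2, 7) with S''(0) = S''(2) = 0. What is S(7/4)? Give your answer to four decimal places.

5.3242

With M_i denoting the second derivative at x_i, h_i = 1, 1, and Δ_i = (y_(i+1) − y_i)/h_i = 3, 6:
  1·M_0 + 4·M_1 + 1·M_2 = 6(Δ_1 - Δ_0) = 18
Natural end conditions: M_0 = M_2 = 0.
Forward elimination and back-substitution give M_0 = 0, M_1 = 9/2, M_2 = 0.
On [1, 2], S(x) = 1 + 9/2·(x - 1) + 9/4·(x - 1)² - 3/4·(x - 1)³.
With (x - 1) = 3/4: S(7/4) = 1363/256.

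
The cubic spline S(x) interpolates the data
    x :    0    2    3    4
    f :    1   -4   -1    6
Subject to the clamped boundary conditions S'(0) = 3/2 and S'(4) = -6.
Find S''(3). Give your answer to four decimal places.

Let M_i = S''(x_i). Step sizes h_i = 2, 1, 1; slopes of the chords Δ_i = (y_(i+1) - y_i)/h_i = -5/2, 3, 7.
  2·M_0 + 6·M_1 + 1·M_2 = 6(Δ_1 - Δ_0) = 33
  1·M_1 + 4·M_2 + 1·M_3 = 6(Δ_2 - Δ_1) = 24
Clamped end conditions give two more equations: 2h_0·M_0 + h_0·M_1 = 6(Δ_0 - S'(0)) = -24 and h_2·M_2 + 2h_2·M_3 = 6(S'(4) - Δ_2) = -78.
Solving: M_0 = -195/22, M_1 = 63/11, M_2 = 180/11, M_3 = -519/11.

16.3636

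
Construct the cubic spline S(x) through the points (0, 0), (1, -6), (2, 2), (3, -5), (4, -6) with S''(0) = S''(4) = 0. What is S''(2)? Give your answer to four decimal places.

Put M_i = S'' at the i-th knot. Here h = (1, 1, 1, 1) and Δ = (-6, 8, -7, -1), so the interior equations h_(i-1)·M_(i-1) + 2(h_(i-1)+h_i)·M_i + h_i·M_(i+1) = 6(Δ_i − Δ_(i-1)) read
  1·M_0 + 4·M_1 + 1·M_2 = 6(Δ_1 - Δ_0) = 84
  1·M_1 + 4·M_2 + 1·M_3 = 6(Δ_2 - Δ_1) = -90
  1·M_2 + 4·M_3 + 1·M_4 = 6(Δ_3 - Δ_2) = 36
Natural end conditions: M_0 = M_4 = 0.
Forward elimination and back-substitution give M_0 = 0, M_1 = 207/7, M_2 = -240/7, M_3 = 123/7, M_4 = 0.

-34.2857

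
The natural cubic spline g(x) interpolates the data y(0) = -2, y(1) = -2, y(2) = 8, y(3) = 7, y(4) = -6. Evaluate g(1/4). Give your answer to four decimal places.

-2.7617

Put m_i = g'' at the i-th knot. Here h = (1, 1, 1, 1) and Δ = (0, 10, -1, -13), so the interior equations h_(i-1)·m_(i-1) + 2(h_(i-1)+h_i)·m_i + h_i·m_(i+1) = 6(Δ_i − Δ_(i-1)) read
  1·m_0 + 4·m_1 + 1·m_2 = 6(Δ_1 - Δ_0) = 60
  1·m_1 + 4·m_2 + 1·m_3 = 6(Δ_2 - Δ_1) = -66
  1·m_2 + 4·m_3 + 1·m_4 = 6(Δ_3 - Δ_2) = -72
Natural end conditions: m_0 = m_4 = 0.
Hence m_0 = 0, m_1 = 39/2, m_2 = -18, m_3 = -27/2, m_4 = 0.
On [0, 1], g(x) = -2 - 13/4·x + 0·x² + 13/4·x³.
With x = 1/4: g(1/4) = -707/256.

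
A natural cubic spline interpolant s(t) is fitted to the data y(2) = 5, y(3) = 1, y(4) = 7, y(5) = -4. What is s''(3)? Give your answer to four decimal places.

With M_i denoting the second derivative at x_i, h_i = 1, 1, 1, and Δ_i = (y_(i+1) − y_i)/h_i = -4, 6, -11:
  1·M_0 + 4·M_1 + 1·M_2 = 6(Δ_1 - Δ_0) = 60
  1·M_1 + 4·M_2 + 1·M_3 = 6(Δ_2 - Δ_1) = -102
Natural end conditions: M_0 = M_3 = 0.
Solving the tridiagonal system: M_0 = 0, M_1 = 114/5, M_2 = -156/5, M_3 = 0.

22.8000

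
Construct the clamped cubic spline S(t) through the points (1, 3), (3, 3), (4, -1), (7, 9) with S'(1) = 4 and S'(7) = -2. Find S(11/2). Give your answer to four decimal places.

4.2143

Put M_i = S'' at the i-th knot. Here h = (2, 1, 3) and Δ = (0, -4, 10/3), so the interior equations h_(i-1)·M_(i-1) + 2(h_(i-1)+h_i)·M_i + h_i·M_(i+1) = 6(Δ_i − Δ_(i-1)) read
  2·M_0 + 6·M_1 + 1·M_2 = 6(Δ_1 - Δ_0) = -24
  1·M_1 + 8·M_2 + 3·M_3 = 6(Δ_2 - Δ_1) = 44
Clamped end conditions give two more equations: 2h_0·M_0 + h_0·M_1 = 6(Δ_0 - S'(1)) = -24 and h_2·M_2 + 2h_2·M_3 = 6(S'(7) - Δ_2) = -32.
Forward elimination and back-substitution give M_0 = -80/21, M_1 = -92/21, M_2 = 208/21, M_3 = -72/7.
On [4, 7], S(t) = -1 - 10/7·(t - 4) + 104/21·(t - 4)² - 212/189·(t - 4)³.
With (t - 4) = 3/2: S(11/2) = 59/14.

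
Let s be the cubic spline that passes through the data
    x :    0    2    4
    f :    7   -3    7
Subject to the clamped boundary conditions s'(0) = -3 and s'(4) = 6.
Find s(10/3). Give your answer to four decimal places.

Write M_i for s''(x_i). With h_i = 2, 2 and divided differences Δ_i = -5, 5, the continuity of s' gives the tridiagonal system
  2·M_0 + 8·M_1 + 2·M_2 = 6(Δ_1 - Δ_0) = 60
Clamped end conditions give two more equations: 2h_0·M_0 + h_0·M_1 = 6(Δ_0 - s'(0)) = -12 and h_1·M_1 + 2h_1·M_2 = 6(s'(4) - Δ_1) = 6.
Forward elimination and back-substitution give M_0 = -33/4, M_1 = 21/2, M_2 = -15/4.
On [2, 4], s(x) = -3 - 3/4·(x - 2) + 21/4·(x - 2)² - 19/16·(x - 2)³.
With (x - 2) = 4/3: s(10/3) = 68/27.

2.5185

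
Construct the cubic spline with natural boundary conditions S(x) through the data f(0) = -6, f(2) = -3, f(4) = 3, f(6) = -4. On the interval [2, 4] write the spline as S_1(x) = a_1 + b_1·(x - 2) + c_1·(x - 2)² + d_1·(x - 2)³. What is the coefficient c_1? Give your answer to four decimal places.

With M_i denoting the second derivative at x_i, h_i = 2, 2, 2, and Δ_i = (y_(i+1) − y_i)/h_i = 3/2, 3, -7/2:
  2·M_0 + 8·M_1 + 2·M_2 = 6(Δ_1 - Δ_0) = 9
  2·M_1 + 8·M_2 + 2·M_3 = 6(Δ_2 - Δ_1) = -39
Natural end conditions: M_0 = M_3 = 0.
Solving the tridiagonal system: M_0 = 0, M_1 = 5/2, M_2 = -11/2, M_3 = 0.
On [2, 4], with S_1(x) = a_1 + b_1·(x - 2) + c_1·(x - 2)² + d_1·(x - 2)³: c_1 = M_1/2 = 5/4, d_1 = (M_2 - M_1)/(6h_1) = -2/3, b_1 = Δ_1 - h_1(2M_1 + M_2)/6 = 19/6.

1.2500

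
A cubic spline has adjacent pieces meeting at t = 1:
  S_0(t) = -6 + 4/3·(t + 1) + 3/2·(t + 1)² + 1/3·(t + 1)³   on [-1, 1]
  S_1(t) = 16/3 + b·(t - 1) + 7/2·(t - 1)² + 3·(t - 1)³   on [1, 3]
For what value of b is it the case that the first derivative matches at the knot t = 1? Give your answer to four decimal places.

S_0'(t) = 4/3 + 3·(t + 1) + 1·(t + 1)², so S_0'(1) = 34/3. On the right, S_1'(1) = b, so b = 34/3.

11.3333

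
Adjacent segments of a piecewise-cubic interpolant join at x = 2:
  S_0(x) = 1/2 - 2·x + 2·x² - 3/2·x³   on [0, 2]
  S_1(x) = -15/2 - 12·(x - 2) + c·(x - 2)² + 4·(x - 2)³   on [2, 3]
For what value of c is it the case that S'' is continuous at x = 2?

-7

S_0''(x) = 4 - 9·x, so S_0''(2) = -14. On the right, S_1''(2) = 2c, so c = -7.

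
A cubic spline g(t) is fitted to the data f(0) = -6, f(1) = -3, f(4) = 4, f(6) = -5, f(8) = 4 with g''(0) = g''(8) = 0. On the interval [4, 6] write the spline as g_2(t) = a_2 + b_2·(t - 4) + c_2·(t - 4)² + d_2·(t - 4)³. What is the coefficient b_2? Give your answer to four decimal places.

Put M_i = g'' at the i-th knot. Here h = (1, 3, 2, 2) and Δ = (3, 7/3, -9/2, 9/2), so the interior equations h_(i-1)·M_(i-1) + 2(h_(i-1)+h_i)·M_i + h_i·M_(i+1) = 6(Δ_i − Δ_(i-1)) read
  1·M_0 + 8·M_1 + 3·M_2 = 6(Δ_1 - Δ_0) = -4
  3·M_1 + 10·M_2 + 2·M_3 = 6(Δ_2 - Δ_1) = -41
  2·M_2 + 8·M_3 + 2·M_4 = 6(Δ_3 - Δ_2) = 54
Natural end conditions: M_0 = M_4 = 0.
Solving: M_0 = 0, M_1 = 251/134, M_2 = -424/67, M_3 = 2233/268, M_4 = 0.
On [4, 6], with g_2(t) = a_2 + b_2·(t - 4) + c_2·(t - 4)² + d_2·(t - 4)³: c_2 = M_2/2 = -212/67, d_2 = (M_3 - M_2)/(6h_2) = 3929/3216, b_2 = Δ_2 - h_2(2M_2 + M_3)/6 = -2459/804.

-3.0585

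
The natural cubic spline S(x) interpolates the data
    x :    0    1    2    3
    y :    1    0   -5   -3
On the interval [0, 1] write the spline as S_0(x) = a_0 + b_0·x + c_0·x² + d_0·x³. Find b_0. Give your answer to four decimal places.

With M_i denoting the second derivative at x_i, h_i = 1, 1, 1, and Δ_i = (y_(i+1) − y_i)/h_i = -1, -5, 2:
  1·M_0 + 4·M_1 + 1·M_2 = 6(Δ_1 - Δ_0) = -24
  1·M_1 + 4·M_2 + 1·M_3 = 6(Δ_2 - Δ_1) = 42
Natural end conditions: M_0 = M_3 = 0.
Solving: M_0 = 0, M_1 = -46/5, M_2 = 64/5, M_3 = 0.
On [0, 1], with S_0(x) = a_0 + b_0·x + c_0·x² + d_0·x³: c_0 = M_0/2 = 0, d_0 = (M_1 - M_0)/(6h_0) = -23/15, b_0 = Δ_0 - h_0(2M_0 + M_1)/6 = 8/15.

0.5333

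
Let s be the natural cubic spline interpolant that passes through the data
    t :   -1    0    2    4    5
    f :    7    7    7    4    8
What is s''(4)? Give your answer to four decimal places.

6.5000

Put M_i = s'' at the i-th knot. Here h = (1, 2, 2, 1) and Δ = (0, 0, -3/2, 4), so the interior equations h_(i-1)·M_(i-1) + 2(h_(i-1)+h_i)·M_i + h_i·M_(i+1) = 6(Δ_i − Δ_(i-1)) read
  1·M_0 + 6·M_1 + 2·M_2 = 6(Δ_1 - Δ_0) = 0
  2·M_1 + 8·M_2 + 2·M_3 = 6(Δ_2 - Δ_1) = -9
  2·M_2 + 6·M_3 + 1·M_4 = 6(Δ_3 - Δ_2) = 33
Natural end conditions: M_0 = M_4 = 0.
Forward elimination and back-substitution give M_0 = 0, M_1 = 1, M_2 = -3, M_3 = 13/2, M_4 = 0.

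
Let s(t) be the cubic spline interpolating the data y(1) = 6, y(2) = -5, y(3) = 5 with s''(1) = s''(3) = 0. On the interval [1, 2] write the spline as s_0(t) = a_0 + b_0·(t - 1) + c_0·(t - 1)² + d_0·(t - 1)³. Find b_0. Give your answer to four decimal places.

Write M_i for s''(x_i). With h_i = 1, 1 and divided differences Δ_i = -11, 10, the continuity of s' gives the tridiagonal system
  1·M_0 + 4·M_1 + 1·M_2 = 6(Δ_1 - Δ_0) = 126
Natural end conditions: M_0 = M_2 = 0.
Solving the tridiagonal system: M_0 = 0, M_1 = 63/2, M_2 = 0.
On [1, 2], with s_0(t) = a_0 + b_0·(t - 1) + c_0·(t - 1)² + d_0·(t - 1)³: c_0 = M_0/2 = 0, d_0 = (M_1 - M_0)/(6h_0) = 21/4, b_0 = Δ_0 - h_0(2M_0 + M_1)/6 = -65/4.

-16.2500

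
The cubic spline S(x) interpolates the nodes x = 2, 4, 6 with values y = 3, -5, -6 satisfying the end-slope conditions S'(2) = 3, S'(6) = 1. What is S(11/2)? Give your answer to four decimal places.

Write M_i for S''(x_i). With h_i = 2, 2 and divided differences Δ_i = -4, -1/2, the continuity of S' gives the tridiagonal system
  2·M_0 + 8·M_1 + 2·M_2 = 6(Δ_1 - Δ_0) = 21
Clamped end conditions give two more equations: 2h_0·M_0 + h_0·M_1 = 6(Δ_0 - S'(2)) = -42 and h_1·M_1 + 2h_1·M_2 = 6(S'(6) - Δ_1) = 9.
Solving the tridiagonal system: M_0 = -109/8, M_1 = 25/4, M_2 = -7/8.
On [4, 6], S(x) = -5 - 35/8·(x - 4) + 25/8·(x - 4)² - 19/32·(x - 4)³.
With (x - 4) = 3/2: S(11/2) = -1673/256.

-6.5352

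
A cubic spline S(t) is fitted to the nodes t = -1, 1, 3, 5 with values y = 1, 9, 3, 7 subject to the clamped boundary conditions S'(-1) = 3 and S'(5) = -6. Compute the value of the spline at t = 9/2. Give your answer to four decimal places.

With M_i denoting the second derivative at x_i, h_i = 2, 2, 2, and Δ_i = (y_(i+1) − y_i)/h_i = 4, -3, 2:
  2·M_0 + 8·M_1 + 2·M_2 = 6(Δ_1 - Δ_0) = -42
  2·M_1 + 8·M_2 + 2·M_3 = 6(Δ_2 - Δ_1) = 30
Clamped end conditions give two more equations: 2h_0·M_0 + h_0·M_1 = 6(Δ_0 - S'(-1)) = 6 and h_2·M_2 + 2h_2·M_3 = 6(S'(5) - Δ_2) = -48.
Hence M_0 = 31/5, M_1 = -47/5, M_2 = 52/5, M_3 = -86/5.
On [3, 5], S(t) = 3 + 4/5·(t - 3) + 26/5·(t - 3)² - 23/10·(t - 3)³.
With (t - 3) = 3/2: S(9/2) = 651/80.

8.1375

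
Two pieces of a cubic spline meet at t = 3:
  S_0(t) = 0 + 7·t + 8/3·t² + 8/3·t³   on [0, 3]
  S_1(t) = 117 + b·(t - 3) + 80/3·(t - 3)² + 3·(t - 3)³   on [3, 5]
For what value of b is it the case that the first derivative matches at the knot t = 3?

95

S_0'(t) = 7 + 16/3·t + 8·t², so S_0'(3) = 95. On the right, S_1'(3) = b, so b = 95.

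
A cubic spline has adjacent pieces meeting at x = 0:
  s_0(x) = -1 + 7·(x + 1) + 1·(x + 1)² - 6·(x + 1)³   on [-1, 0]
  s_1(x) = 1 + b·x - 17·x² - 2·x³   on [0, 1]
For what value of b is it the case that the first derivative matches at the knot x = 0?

s_0'(x) = 7 + 2·(x + 1) - 18·(x + 1)², so s_0'(0) = -9. On the right, s_1'(0) = b, so b = -9.

-9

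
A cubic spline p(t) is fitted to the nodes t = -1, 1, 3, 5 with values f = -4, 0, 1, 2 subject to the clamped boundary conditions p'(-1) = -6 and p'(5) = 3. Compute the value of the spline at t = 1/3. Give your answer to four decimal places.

-2.9926

Write m_i for p''(x_i). With h_i = 2, 2, 2 and divided differences Δ_i = 2, 1/2, 1/2, the continuity of p' gives the tridiagonal system
  2·m_0 + 8·m_1 + 2·m_2 = 6(Δ_1 - Δ_0) = -9
  2·m_1 + 8·m_2 + 2·m_3 = 6(Δ_2 - Δ_1) = 0
Clamped end conditions give two more equations: 2h_0·m_0 + h_0·m_1 = 6(Δ_0 - p'(-1)) = 48 and h_2·m_2 + 2h_2·m_3 = 6(p'(5) - Δ_2) = 15.
Forward elimination and back-substitution give m_0 = 72/5, m_1 = -24/5, m_2 = 3/10, m_3 = 18/5.
On [-1, 1], p(t) = -4 - 6·(t + 1) + 36/5·(t + 1)² - 8/5·(t + 1)³.
With (t + 1) = 4/3: p(1/3) = -404/135.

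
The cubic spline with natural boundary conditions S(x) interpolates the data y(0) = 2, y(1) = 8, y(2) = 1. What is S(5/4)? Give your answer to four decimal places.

Let m_i = S''(x_i). Step sizes h_i = 1, 1; slopes of the chords Δ_i = (y_(i+1) - y_i)/h_i = 6, -7.
  1·m_0 + 4·m_1 + 1·m_2 = 6(Δ_1 - Δ_0) = -78
Natural end conditions: m_0 = m_2 = 0.
Solving the tridiagonal system: m_0 = 0, m_1 = -39/2, m_2 = 0.
On [1, 2], S(x) = 8 - 1/2·(x - 1) - 39/4·(x - 1)² + 13/4·(x - 1)³.
With (x - 1) = 1/4: S(5/4) = 1873/256.

7.3164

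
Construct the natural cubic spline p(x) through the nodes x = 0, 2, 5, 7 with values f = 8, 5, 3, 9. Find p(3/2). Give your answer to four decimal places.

With σ_i denoting the second derivative at x_i, h_i = 2, 3, 2, and Δ_i = (y_(i+1) − y_i)/h_i = -3/2, -2/3, 3:
  2·σ_0 + 10·σ_1 + 3·σ_2 = 6(Δ_1 - Δ_0) = 5
  3·σ_1 + 10·σ_2 + 2·σ_3 = 6(Δ_2 - Δ_1) = 22
Natural end conditions: σ_0 = σ_3 = 0.
Solving: σ_0 = 0, σ_1 = -16/91, σ_2 = 205/91, σ_3 = 0.
On [0, 2], p(x) = 8 - 787/546·x + 0·x² - 4/273·x³.
With x = 3/2: p(3/2) = 301/52.

5.7885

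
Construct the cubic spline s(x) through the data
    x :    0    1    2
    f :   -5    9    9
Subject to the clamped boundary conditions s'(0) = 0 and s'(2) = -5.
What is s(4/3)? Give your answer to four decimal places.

11.1111

Write σ_i for s''(x_i). With h_i = 1, 1 and divided differences Δ_i = 14, 0, the continuity of s' gives the tridiagonal system
  1·σ_0 + 4·σ_1 + 1·σ_2 = 6(Δ_1 - Δ_0) = -84
Clamped end conditions give two more equations: 2h_0·σ_0 + h_0·σ_1 = 6(Δ_0 - s'(0)) = 84 and h_1·σ_1 + 2h_1·σ_2 = 6(s'(2) - Δ_1) = -30.
Solving the tridiagonal system: σ_0 = 121/2, σ_1 = -37, σ_2 = 7/2.
On [1, 2], s(x) = 9 + 47/4·(x - 1) - 37/2·(x - 1)² + 27/4·(x - 1)³.
With (x - 1) = 1/3: s(4/3) = 100/9.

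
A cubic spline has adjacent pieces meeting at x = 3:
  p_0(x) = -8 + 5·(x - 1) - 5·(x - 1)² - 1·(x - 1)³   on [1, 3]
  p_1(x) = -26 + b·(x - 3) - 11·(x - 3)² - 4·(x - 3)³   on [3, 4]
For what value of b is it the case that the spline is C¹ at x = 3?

-27

p_0'(x) = 5 - 10·(x - 1) - 3·(x - 1)², so p_0'(3) = -27. On the right, p_1'(3) = b, so b = -27.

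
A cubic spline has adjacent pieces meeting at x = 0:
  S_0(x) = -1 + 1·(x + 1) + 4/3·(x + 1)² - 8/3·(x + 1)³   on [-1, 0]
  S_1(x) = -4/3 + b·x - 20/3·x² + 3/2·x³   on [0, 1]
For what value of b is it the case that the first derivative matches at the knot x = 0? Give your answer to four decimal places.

-4.3333

S_0'(x) = 1 + 8/3·(x + 1) - 8·(x + 1)², so S_0'(0) = -13/3. On the right, S_1'(0) = b, so b = -13/3.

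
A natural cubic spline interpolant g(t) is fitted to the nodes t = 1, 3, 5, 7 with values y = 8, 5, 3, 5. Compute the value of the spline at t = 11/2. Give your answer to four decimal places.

Put M_i = g'' at the i-th knot. Here h = (2, 2, 2) and Δ = (-3/2, -1, 1), so the interior equations h_(i-1)·M_(i-1) + 2(h_(i-1)+h_i)·M_i + h_i·M_(i+1) = 6(Δ_i − Δ_(i-1)) read
  2·M_0 + 8·M_1 + 2·M_2 = 6(Δ_1 - Δ_0) = 3
  2·M_1 + 8·M_2 + 2·M_3 = 6(Δ_2 - Δ_1) = 12
Natural end conditions: M_0 = M_3 = 0.
Forward elimination and back-substitution give M_0 = 0, M_1 = 0, M_2 = 3/2, M_3 = 0.
On [5, 7], g(t) = 3 + 0·(t - 5) + 3/4·(t - 5)² - 1/8·(t - 5)³.
With (t - 5) = 1/2: g(11/2) = 203/64.

3.1719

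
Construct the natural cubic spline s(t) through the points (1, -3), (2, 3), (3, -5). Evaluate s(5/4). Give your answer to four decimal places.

-0.6797

With M_i denoting the second derivative at x_i, h_i = 1, 1, and Δ_i = (y_(i+1) − y_i)/h_i = 6, -8:
  1·M_0 + 4·M_1 + 1·M_2 = 6(Δ_1 - Δ_0) = -84
Natural end conditions: M_0 = M_2 = 0.
Solving the tridiagonal system: M_0 = 0, M_1 = -21, M_2 = 0.
On [1, 2], s(t) = -3 + 19/2·(t - 1) + 0·(t - 1)² - 7/2·(t - 1)³.
With (t - 1) = 1/4: s(5/4) = -87/128.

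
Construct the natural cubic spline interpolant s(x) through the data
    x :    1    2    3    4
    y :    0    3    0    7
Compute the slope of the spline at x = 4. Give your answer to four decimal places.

10.0667

Write M_i for s''(x_i). With h_i = 1, 1, 1 and divided differences Δ_i = 3, -3, 7, the continuity of s' gives the tridiagonal system
  1·M_0 + 4·M_1 + 1·M_2 = 6(Δ_1 - Δ_0) = -36
  1·M_1 + 4·M_2 + 1·M_3 = 6(Δ_2 - Δ_1) = 60
Natural end conditions: M_0 = M_3 = 0.
Forward elimination and back-substitution give M_0 = 0, M_1 = -68/5, M_2 = 92/5, M_3 = 0.
On [3, 4], s'(x) = b_2 + 2c_2·(x - 3) + 3d_2·(x - 3)² with b_2 = Δ_2 - h_2(2M_2 + M_3)/6 = 13/15, c_2 = M_2/2 = 46/5, d_2 = (M_3 - M_2)/(6h_2) = -46/15. So s'(4) = 151/15.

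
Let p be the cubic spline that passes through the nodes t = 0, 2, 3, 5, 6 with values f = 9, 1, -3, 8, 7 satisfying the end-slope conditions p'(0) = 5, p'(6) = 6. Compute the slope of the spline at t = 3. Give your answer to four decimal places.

1.2419

Write M_i for p''(x_i). With h_i = 2, 1, 2, 1 and divided differences Δ_i = -4, -4, 11/2, -1, the continuity of p' gives the tridiagonal system
  2·M_0 + 6·M_1 + 1·M_2 = 6(Δ_1 - Δ_0) = 0
  1·M_1 + 6·M_2 + 2·M_3 = 6(Δ_2 - Δ_1) = 57
  2·M_2 + 6·M_3 + 1·M_4 = 6(Δ_3 - Δ_2) = -39
Clamped end conditions give two more equations: 2h_0·M_0 + h_0·M_1 = 6(Δ_0 - p'(0)) = -54 and h_3·M_3 + 2h_3·M_4 = 6(p'(6) - Δ_3) = 42.
Solving the tridiagonal system: M_0 = -1372/93, M_1 = 233/93, M_2 = 1346/93, M_3 = -1504/93, M_4 = 2705/93.
On [3, 5], p'(t) = b_2 + 2c_2·(t - 3) + 3d_2·(t - 3)² with b_2 = Δ_2 - h_2(2M_2 + M_3)/6 = 77/62, c_2 = M_2/2 = 673/93, d_2 = (M_3 - M_2)/(6h_2) = -475/186. So p'(3) = 77/62.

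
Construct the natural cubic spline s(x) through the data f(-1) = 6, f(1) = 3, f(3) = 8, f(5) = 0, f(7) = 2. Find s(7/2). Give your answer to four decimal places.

6.7617

Let m_i = s''(x_i). Step sizes h_i = 2, 2, 2, 2; slopes of the chords Δ_i = (y_(i+1) - y_i)/h_i = -3/2, 5/2, -4, 1.
  2·m_0 + 8·m_1 + 2·m_2 = 6(Δ_1 - Δ_0) = 24
  2·m_1 + 8·m_2 + 2·m_3 = 6(Δ_2 - Δ_1) = -39
  2·m_2 + 8·m_3 + 2·m_4 = 6(Δ_3 - Δ_2) = 30
Natural end conditions: m_0 = m_4 = 0.
Solving the tridiagonal system: m_0 = 0, m_1 = 39/8, m_2 = -15/2, m_3 = 45/8, m_4 = 0.
On [3, 5], s(x) = 8 - 7/8·(x - 3) - 15/4·(x - 3)² + 35/32·(x - 3)³.
With (x - 3) = 1/2: s(7/2) = 1731/256.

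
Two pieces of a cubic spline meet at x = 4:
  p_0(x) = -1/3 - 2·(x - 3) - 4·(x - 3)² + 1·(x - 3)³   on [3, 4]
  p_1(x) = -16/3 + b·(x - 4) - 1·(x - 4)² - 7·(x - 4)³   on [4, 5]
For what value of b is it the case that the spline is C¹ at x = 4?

p_0'(x) = -2 - 8·(x - 3) + 3·(x - 3)², so p_0'(4) = -7. On the right, p_1'(4) = b, so b = -7.

-7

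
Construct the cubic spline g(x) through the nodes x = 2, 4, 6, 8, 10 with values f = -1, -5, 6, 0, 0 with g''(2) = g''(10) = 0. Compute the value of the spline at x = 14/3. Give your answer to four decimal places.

-1.4272

Write σ_i for g''(x_i). With h_i = 2, 2, 2, 2 and divided differences Δ_i = -2, 11/2, -3, 0, the continuity of g' gives the tridiagonal system
  2·σ_0 + 8·σ_1 + 2·σ_2 = 6(Δ_1 - Δ_0) = 45
  2·σ_1 + 8·σ_2 + 2·σ_3 = 6(Δ_2 - Δ_1) = -51
  2·σ_2 + 8·σ_3 + 2·σ_4 = 6(Δ_3 - Δ_2) = 18
Natural end conditions: σ_0 = σ_4 = 0.
Solving: σ_0 = 0, σ_1 = 897/112, σ_2 = -267/28, σ_3 = 519/112, σ_4 = 0.
On [4, 6], g(x) = -5 + 187/56·(x - 4) + 897/224·(x - 4)² - 655/448·(x - 4)³.
With (x - 4) = 2/3: g(14/3) = -1079/756.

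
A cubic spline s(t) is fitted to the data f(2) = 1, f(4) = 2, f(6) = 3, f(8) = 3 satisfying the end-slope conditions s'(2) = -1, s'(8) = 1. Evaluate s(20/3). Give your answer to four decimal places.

Let M_i = s''(x_i). Step sizes h_i = 2, 2, 2; slopes of the chords Δ_i = (y_(i+1) - y_i)/h_i = 1/2, 1/2, 0.
  2·M_0 + 8·M_1 + 2·M_2 = 6(Δ_1 - Δ_0) = 0
  2·M_1 + 8·M_2 + 2·M_3 = 6(Δ_2 - Δ_1) = -3
Clamped end conditions give two more equations: 2h_0·M_0 + h_0·M_1 = 6(Δ_0 - s'(2)) = 9 and h_2·M_2 + 2h_2·M_3 = 6(s'(8) - Δ_2) = 6.
Solving: M_0 = 37/15, M_1 = -13/30, M_2 = -11/15, M_3 = 28/15.
On [6, 8], s(t) = 3 - 2/15·(t - 6) - 11/30·(t - 6)² + 13/60·(t - 6)³.
With (t - 6) = 2/3: s(20/3) = 1139/405.

2.8123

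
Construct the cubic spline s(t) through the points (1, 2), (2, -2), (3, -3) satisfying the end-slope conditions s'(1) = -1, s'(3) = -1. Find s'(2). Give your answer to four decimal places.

Put M_i = s'' at the i-th knot. Here h = (1, 1) and Δ = (-4, -1), so the interior equations h_(i-1)·M_(i-1) + 2(h_(i-1)+h_i)·M_i + h_i·M_(i+1) = 6(Δ_i − Δ_(i-1)) read
  1·M_0 + 4·M_1 + 1·M_2 = 6(Δ_1 - Δ_0) = 18
Clamped end conditions give two more equations: 2h_0·M_0 + h_0·M_1 = 6(Δ_0 - s'(1)) = -18 and h_1·M_1 + 2h_1·M_2 = 6(s'(3) - Δ_1) = 0.
Solving: M_0 = -27/2, M_1 = 9, M_2 = -9/2.
On [2, 3], s'(t) = b_1 + 2c_1·(t - 2) + 3d_1·(t - 2)² with b_1 = Δ_1 - h_1(2M_1 + M_2)/6 = -13/4, c_1 = M_1/2 = 9/2, d_1 = (M_2 - M_1)/(6h_1) = -9/4. So s'(2) = -13/4.

-3.2500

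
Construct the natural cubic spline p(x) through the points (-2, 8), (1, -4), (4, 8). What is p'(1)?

With M_i denoting the second derivative at x_i, h_i = 3, 3, and Δ_i = (y_(i+1) − y_i)/h_i = -4, 4:
  3·M_0 + 12·M_1 + 3·M_2 = 6(Δ_1 - Δ_0) = 48
Natural end conditions: M_0 = M_2 = 0.
Forward elimination and back-substitution give M_0 = 0, M_1 = 4, M_2 = 0.
On [1, 4], p'(x) = b_1 + 2c_1·(x - 1) + 3d_1·(x - 1)² with b_1 = Δ_1 - h_1(2M_1 + M_2)/6 = 0, c_1 = M_1/2 = 2, d_1 = (M_2 - M_1)/(6h_1) = -2/9. So p'(1) = 0.

0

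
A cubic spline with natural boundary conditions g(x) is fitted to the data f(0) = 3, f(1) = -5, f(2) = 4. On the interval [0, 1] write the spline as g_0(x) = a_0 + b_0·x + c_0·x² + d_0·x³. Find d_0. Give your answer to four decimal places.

Write m_i for g''(x_i). With h_i = 1, 1 and divided differences Δ_i = -8, 9, the continuity of g' gives the tridiagonal system
  1·m_0 + 4·m_1 + 1·m_2 = 6(Δ_1 - Δ_0) = 102
Natural end conditions: m_0 = m_2 = 0.
Solving: m_0 = 0, m_1 = 51/2, m_2 = 0.
On [0, 1], with g_0(x) = a_0 + b_0·x + c_0·x² + d_0·x³: c_0 = m_0/2 = 0, d_0 = (m_1 - m_0)/(6h_0) = 17/4, b_0 = Δ_0 - h_0(2m_0 + m_1)/6 = -49/4.

4.2500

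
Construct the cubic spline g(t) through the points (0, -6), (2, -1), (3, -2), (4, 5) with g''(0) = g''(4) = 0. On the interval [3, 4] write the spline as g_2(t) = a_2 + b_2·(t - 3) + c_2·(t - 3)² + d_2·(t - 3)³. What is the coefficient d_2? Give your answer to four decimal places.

-2.2391

Put M_i = g'' at the i-th knot. Here h = (2, 1, 1) and Δ = (5/2, -1, 7), so the interior equations h_(i-1)·M_(i-1) + 2(h_(i-1)+h_i)·M_i + h_i·M_(i+1) = 6(Δ_i − Δ_(i-1)) read
  2·M_0 + 6·M_1 + 1·M_2 = 6(Δ_1 - Δ_0) = -21
  1·M_1 + 4·M_2 + 1·M_3 = 6(Δ_2 - Δ_1) = 48
Natural end conditions: M_0 = M_3 = 0.
Hence M_0 = 0, M_1 = -132/23, M_2 = 309/23, M_3 = 0.
On [3, 4], with g_2(t) = a_2 + b_2·(t - 3) + c_2·(t - 3)² + d_2·(t - 3)³: c_2 = M_2/2 = 309/46, d_2 = (M_3 - M_2)/(6h_2) = -103/46, b_2 = Δ_2 - h_2(2M_2 + M_3)/6 = 58/23.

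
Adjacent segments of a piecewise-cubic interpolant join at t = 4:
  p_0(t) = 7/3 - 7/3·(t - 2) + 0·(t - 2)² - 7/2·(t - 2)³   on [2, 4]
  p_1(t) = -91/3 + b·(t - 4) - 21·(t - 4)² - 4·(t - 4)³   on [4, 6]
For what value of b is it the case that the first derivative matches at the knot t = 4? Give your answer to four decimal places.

-44.3333

p_0'(t) = -7/3 + 0·(t - 2) - 21/2·(t - 2)², so p_0'(4) = -133/3. On the right, p_1'(4) = b, so b = -133/3.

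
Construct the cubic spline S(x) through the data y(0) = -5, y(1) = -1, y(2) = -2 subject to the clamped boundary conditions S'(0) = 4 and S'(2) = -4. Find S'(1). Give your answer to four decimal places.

Put M_i = S'' at the i-th knot. Here h = (1, 1) and Δ = (4, -1), so the interior equations h_(i-1)·M_(i-1) + 2(h_(i-1)+h_i)·M_i + h_i·M_(i+1) = 6(Δ_i − Δ_(i-1)) read
  1·M_0 + 4·M_1 + 1·M_2 = 6(Δ_1 - Δ_0) = -30
Clamped end conditions give two more equations: 2h_0·M_0 + h_0·M_1 = 6(Δ_0 - S'(0)) = 0 and h_1·M_1 + 2h_1·M_2 = 6(S'(2) - Δ_1) = -18.
Hence M_0 = 7/2, M_1 = -7, M_2 = -11/2.
On [1, 2], S'(x) = b_1 + 2c_1·(x - 1) + 3d_1·(x - 1)² with b_1 = Δ_1 - h_1(2M_1 + M_2)/6 = 9/4, c_1 = M_1/2 = -7/2, d_1 = (M_2 - M_1)/(6h_1) = 1/4. So S'(1) = 9/4.

2.2500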